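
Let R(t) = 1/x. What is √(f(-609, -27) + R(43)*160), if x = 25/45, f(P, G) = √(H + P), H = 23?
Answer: √(288 + I*√586) ≈ 16.986 + 0.71259*I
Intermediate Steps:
f(P, G) = √(23 + P)
x = 5/9 (x = 25*(1/45) = 5/9 ≈ 0.55556)
R(t) = 9/5 (R(t) = 1/(5/9) = 9/5)
√(f(-609, -27) + R(43)*160) = √(√(23 - 609) + (9/5)*160) = √(√(-586) + 288) = √(I*√586 + 288) = √(288 + I*√586)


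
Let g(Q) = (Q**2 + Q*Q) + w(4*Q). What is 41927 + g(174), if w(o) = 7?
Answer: 102486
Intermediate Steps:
g(Q) = 7 + 2*Q**2 (g(Q) = (Q**2 + Q*Q) + 7 = (Q**2 + Q**2) + 7 = 2*Q**2 + 7 = 7 + 2*Q**2)
41927 + g(174) = 41927 + (7 + 2*174**2) = 41927 + (7 + 2*30276) = 41927 + (7 + 60552) = 41927 + 60559 = 102486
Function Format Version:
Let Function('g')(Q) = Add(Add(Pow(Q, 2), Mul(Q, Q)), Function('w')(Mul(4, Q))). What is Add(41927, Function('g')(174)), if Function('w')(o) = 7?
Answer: 102486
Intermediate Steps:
Function('g')(Q) = Add(7, Mul(2, Pow(Q, 2))) (Function('g')(Q) = Add(Add(Pow(Q, 2), Mul(Q, Q)), 7) = Add(Add(Pow(Q, 2), Pow(Q, 2)), 7) = Add(Mul(2, Pow(Q, 2)), 7) = Add(7, Mul(2, Pow(Q, 2))))
Add(41927, Function('g')(174)) = Add(41927, Add(7, Mul(2, Pow(174, 2)))) = Add(41927, Add(7, Mul(2, 30276))) = Add(41927, Add(7, 60552)) = Add(41927, 60559) = 102486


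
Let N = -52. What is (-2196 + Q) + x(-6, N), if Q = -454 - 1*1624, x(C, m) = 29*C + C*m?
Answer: -4136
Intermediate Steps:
Q = -2078 (Q = -454 - 1624 = -2078)
(-2196 + Q) + x(-6, N) = (-2196 - 2078) - 6*(29 - 52) = -4274 - 6*(-23) = -4274 + 138 = -4136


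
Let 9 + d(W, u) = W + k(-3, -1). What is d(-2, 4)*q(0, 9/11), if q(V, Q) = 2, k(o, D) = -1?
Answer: -24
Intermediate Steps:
d(W, u) = -10 + W (d(W, u) = -9 + (W - 1) = -9 + (-1 + W) = -10 + W)
d(-2, 4)*q(0, 9/11) = (-10 - 2)*2 = -12*2 = -24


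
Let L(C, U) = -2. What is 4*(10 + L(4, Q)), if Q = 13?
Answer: 32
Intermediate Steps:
4*(10 + L(4, Q)) = 4*(10 - 2) = 4*8 = 32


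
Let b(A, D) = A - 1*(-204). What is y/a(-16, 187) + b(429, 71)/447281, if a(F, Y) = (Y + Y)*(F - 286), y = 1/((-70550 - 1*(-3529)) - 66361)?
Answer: 9536291123369/6738391200460216 ≈ 0.0014152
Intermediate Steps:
b(A, D) = 204 + A (b(A, D) = A + 204 = 204 + A)
y = -1/133382 (y = 1/((-70550 + 3529) - 66361) = 1/(-67021 - 66361) = 1/(-133382) = -1/133382 ≈ -7.4973e-6)
a(F, Y) = 2*Y*(-286 + F) (a(F, Y) = (2*Y)*(-286 + F) = 2*Y*(-286 + F))
y/a(-16, 187) + b(429, 71)/447281 = -1/(374*(-286 - 16))/133382 + (204 + 429)/447281 = -1/(133382*(2*187*(-302))) + 633*(1/447281) = -1/133382/(-112948) + 633/447281 = -1/133382*(-1/112948) + 633/447281 = 1/15065230136 + 633/447281 = 9536291123369/6738391200460216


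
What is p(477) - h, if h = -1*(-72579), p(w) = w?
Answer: -72102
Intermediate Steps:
h = 72579
p(477) - h = 477 - 1*72579 = 477 - 72579 = -72102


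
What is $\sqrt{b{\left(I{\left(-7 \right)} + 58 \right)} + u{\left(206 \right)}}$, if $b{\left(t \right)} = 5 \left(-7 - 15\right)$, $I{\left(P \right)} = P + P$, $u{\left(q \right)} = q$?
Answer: $4 \sqrt{6} \approx 9.798$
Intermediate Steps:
$I{\left(P \right)} = 2 P$
$b{\left(t \right)} = -110$ ($b{\left(t \right)} = 5 \left(-22\right) = -110$)
$\sqrt{b{\left(I{\left(-7 \right)} + 58 \right)} + u{\left(206 \right)}} = \sqrt{-110 + 206} = \sqrt{96} = 4 \sqrt{6}$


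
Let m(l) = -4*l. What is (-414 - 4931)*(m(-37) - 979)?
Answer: 4441695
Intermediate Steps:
(-414 - 4931)*(m(-37) - 979) = (-414 - 4931)*(-4*(-37) - 979) = -5345*(148 - 979) = -5345*(-831) = 4441695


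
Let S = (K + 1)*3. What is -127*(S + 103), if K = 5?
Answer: -15367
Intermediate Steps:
S = 18 (S = (5 + 1)*3 = 6*3 = 18)
-127*(S + 103) = -127*(18 + 103) = -127*121 = -15367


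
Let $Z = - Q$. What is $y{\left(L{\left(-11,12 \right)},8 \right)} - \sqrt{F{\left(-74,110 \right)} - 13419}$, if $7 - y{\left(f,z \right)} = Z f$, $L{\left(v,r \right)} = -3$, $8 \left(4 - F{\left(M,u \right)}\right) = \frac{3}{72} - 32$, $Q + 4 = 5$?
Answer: $4 - \frac{i \sqrt{7724739}}{24} \approx 4.0 - 115.81 i$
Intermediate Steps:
$Q = 1$ ($Q = -4 + 5 = 1$)
$F{\left(M,u \right)} = \frac{1535}{192}$ ($F{\left(M,u \right)} = 4 - \frac{\frac{3}{72} - 32}{8} = 4 - \frac{3 \cdot \frac{1}{72} - 32}{8} = 4 - \frac{\frac{1}{24} - 32}{8} = 4 - - \frac{767}{192} = 4 + \frac{767}{192} = \frac{1535}{192}$)
$Z = -1$ ($Z = \left(-1\right) 1 = -1$)
$y{\left(f,z \right)} = 7 + f$ ($y{\left(f,z \right)} = 7 - - f = 7 + f$)
$y{\left(L{\left(-11,12 \right)},8 \right)} - \sqrt{F{\left(-74,110 \right)} - 13419} = \left(7 - 3\right) - \sqrt{\frac{1535}{192} - 13419} = 4 - \sqrt{- \frac{2574913}{192}} = 4 - \frac{i \sqrt{7724739}}{24}$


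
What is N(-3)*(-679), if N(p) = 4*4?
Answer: -10864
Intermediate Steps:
N(p) = 16
N(-3)*(-679) = 16*(-679) = -10864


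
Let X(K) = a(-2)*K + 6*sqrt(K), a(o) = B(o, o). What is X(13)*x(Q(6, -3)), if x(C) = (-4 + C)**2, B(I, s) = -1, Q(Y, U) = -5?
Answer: -1053 + 486*sqrt(13) ≈ 699.30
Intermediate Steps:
a(o) = -1
X(K) = -K + 6*sqrt(K)
X(13)*x(Q(6, -3)) = (-1*13 + 6*sqrt(13))*(-4 - 5)**2 = (-13 + 6*sqrt(13))*(-9)**2 = (-13 + 6*sqrt(13))*81 = -1053 + 486*sqrt(13)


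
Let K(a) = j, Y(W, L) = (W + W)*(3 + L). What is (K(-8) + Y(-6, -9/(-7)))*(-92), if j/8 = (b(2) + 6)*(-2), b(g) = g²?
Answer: 136160/7 ≈ 19451.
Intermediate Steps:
Y(W, L) = 2*W*(3 + L) (Y(W, L) = (2*W)*(3 + L) = 2*W*(3 + L))
j = -160 (j = 8*((2² + 6)*(-2)) = 8*((4 + 6)*(-2)) = 8*(10*(-2)) = 8*(-20) = -160)
K(a) = -160
(K(-8) + Y(-6, -9/(-7)))*(-92) = (-160 + 2*(-6)*(3 - 9/(-7)))*(-92) = (-160 + 2*(-6)*(3 - 9*(-⅐)))*(-92) = (-160 + 2*(-6)*(3 + 9/7))*(-92) = (-160 + 2*(-6)*(30/7))*(-92) = (-160 - 360/7)*(-92) = -1480/7*(-92) = 136160/7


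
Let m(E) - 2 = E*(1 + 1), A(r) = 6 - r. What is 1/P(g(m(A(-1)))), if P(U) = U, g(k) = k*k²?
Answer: 1/4096 ≈ 0.00024414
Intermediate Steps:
m(E) = 2 + 2*E (m(E) = 2 + E*(1 + 1) = 2 + E*2 = 2 + 2*E)
g(k) = k³
1/P(g(m(A(-1)))) = 1/((2 + 2*(6 - 1*(-1)))³) = 1/((2 + 2*(6 + 1))³) = 1/((2 + 2*7)³) = 1/((2 + 14)³) = 1/(16³) = 1/4096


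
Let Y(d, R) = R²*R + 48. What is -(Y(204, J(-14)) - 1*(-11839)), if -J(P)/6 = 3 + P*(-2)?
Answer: 6422969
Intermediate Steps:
J(P) = -18 + 12*P (J(P) = -6*(3 + P*(-2)) = -6*(3 - 2*P) = -18 + 12*P)
Y(d, R) = 48 + R³ (Y(d, R) = R³ + 48 = 48 + R³)
-(Y(204, J(-14)) - 1*(-11839)) = -((48 + (-18 + 12*(-14))³) - 1*(-11839)) = -((48 + (-18 - 168)³) + 11839) = -((48 + (-186)³) + 11839) = -((48 - 6434856) + 11839) = -(-6434808 + 11839) = -1*(-6422969) = 6422969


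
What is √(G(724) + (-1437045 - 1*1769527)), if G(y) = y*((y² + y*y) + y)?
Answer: 2*√189081113 ≈ 27501.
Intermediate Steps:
G(y) = y*(y + 2*y²) (G(y) = y*((y² + y²) + y) = y*(2*y² + y) = y*(y + 2*y²))
√(G(724) + (-1437045 - 1*1769527)) = √(724²*(1 + 2*724) + (-1437045 - 1*1769527)) = √(524176*(1 + 1448) + (-1437045 - 1769527)) = √(524176*1449 - 3206572) = √(759531024 - 3206572) = √756324452 = 2*√189081113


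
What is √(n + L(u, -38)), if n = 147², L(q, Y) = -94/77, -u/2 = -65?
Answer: √128112523/77 ≈ 147.00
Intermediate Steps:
u = 130 (u = -2*(-65) = 130)
L(q, Y) = -94/77 (L(q, Y) = -94*1/77 = -94/77)
n = 21609
√(n + L(u, -38)) = √(21609 - 94/77) = √(1663799/77) = √128112523/77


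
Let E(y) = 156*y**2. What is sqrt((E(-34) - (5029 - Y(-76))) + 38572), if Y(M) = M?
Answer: sqrt(213803) ≈ 462.39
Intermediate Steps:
sqrt((E(-34) - (5029 - Y(-76))) + 38572) = sqrt((156*(-34)**2 - (5029 - 1*(-76))) + 38572) = sqrt((156*1156 - (5029 + 76)) + 38572) = sqrt((180336 - 1*5105) + 38572) = sqrt((180336 - 5105) + 38572) = sqrt(175231 + 38572) = sqrt(213803)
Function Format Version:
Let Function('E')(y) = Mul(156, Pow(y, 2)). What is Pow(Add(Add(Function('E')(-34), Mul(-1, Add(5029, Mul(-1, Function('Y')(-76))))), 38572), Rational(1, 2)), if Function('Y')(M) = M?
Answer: Pow(213803, Rational(1, 2)) ≈ 462.39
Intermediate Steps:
Pow(Add(Add(Function('E')(-34), Mul(-1, Add(5029, Mul(-1, Function('Y')(-76))))), 38572), Rational(1, 2)) = Pow(Add(Add(Mul(156, Pow(-34, 2)), Mul(-1, Add(5029, Mul(-1, -76)))), 38572), Rational(1, 2)) = Pow(Add(Add(Mul(156, 1156), Mul(-1, Add(5029, 76))), 38572), Rational(1, 2)) = Pow(Add(Add(180336, Mul(-1, 5105)), 38572), Rational(1, 2)) = Pow(Add(Add(180336, -5105), 38572), Rational(1, 2)) = Pow(Add(175231, 38572), Rational(1, 2)) = Pow(213803, Rational(1, 2))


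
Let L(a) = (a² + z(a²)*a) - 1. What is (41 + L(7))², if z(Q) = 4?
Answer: 13689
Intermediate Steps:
L(a) = -1 + a² + 4*a (L(a) = (a² + 4*a) - 1 = -1 + a² + 4*a)
(41 + L(7))² = (41 + (-1 + 7² + 4*7))² = (41 + (-1 + 49 + 28))² = (41 + 76)² = 117² = 13689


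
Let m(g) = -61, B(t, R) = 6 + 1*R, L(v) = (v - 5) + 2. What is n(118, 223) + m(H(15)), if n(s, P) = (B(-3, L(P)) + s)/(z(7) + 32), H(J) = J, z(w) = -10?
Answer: -499/11 ≈ -45.364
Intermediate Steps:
L(v) = -3 + v (L(v) = (-5 + v) + 2 = -3 + v)
B(t, R) = 6 + R
n(s, P) = 3/22 + P/22 + s/22 (n(s, P) = ((6 + (-3 + P)) + s)/(-10 + 32) = ((3 + P) + s)/22 = (3 + P + s)*(1/22) = 3/22 + P/22 + s/22)
n(118, 223) + m(H(15)) = (3/22 + (1/22)*223 + (1/22)*118) - 61 = (3/22 + 223/22 + 59/11) - 61 = 172/11 - 61 = -499/11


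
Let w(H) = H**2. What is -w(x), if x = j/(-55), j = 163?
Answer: -26569/3025 ≈ -8.7831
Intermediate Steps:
x = -163/55 (x = 163/(-55) = 163*(-1/55) = -163/55 ≈ -2.9636)
-w(x) = -(-163/55)**2 = -1*26569/3025 = -26569/3025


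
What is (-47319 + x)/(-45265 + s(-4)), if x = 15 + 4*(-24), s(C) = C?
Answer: 47400/45269 ≈ 1.0471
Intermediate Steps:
x = -81 (x = 15 - 96 = -81)
(-47319 + x)/(-45265 + s(-4)) = (-47319 - 81)/(-45265 - 4) = -47400/(-45269) = -47400*(-1/45269) = 47400/45269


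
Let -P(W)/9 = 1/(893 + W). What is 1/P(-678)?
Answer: -215/9 ≈ -23.889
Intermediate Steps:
P(W) = -9/(893 + W)
1/P(-678) = 1/(-9/(893 - 678)) = 1/(-9/215) = -215/9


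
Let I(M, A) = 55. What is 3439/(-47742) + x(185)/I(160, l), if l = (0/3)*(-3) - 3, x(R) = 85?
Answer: 773785/525162 ≈ 1.4734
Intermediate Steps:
l = -3 (l = (0*(⅓))*(-3) - 3 = 0*(-3) - 3 = 0 - 3 = -3)
3439/(-47742) + x(185)/I(160, l) = 3439/(-47742) + 85/55 = 3439*(-1/47742) + 85*(1/55) = -3439/47742 + 17/11 = 773785/525162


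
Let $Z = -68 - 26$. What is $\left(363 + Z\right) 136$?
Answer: $36584$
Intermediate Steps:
$Z = -94$ ($Z = -68 - 26 = -94$)
$\left(363 + Z\right) 136 = \left(363 - 94\right) 136 = 269 \cdot 136 = 36584$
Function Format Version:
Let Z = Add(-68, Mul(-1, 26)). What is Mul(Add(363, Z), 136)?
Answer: 36584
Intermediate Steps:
Z = -94 (Z = Add(-68, -26) = -94)
Mul(Add(363, Z), 136) = Mul(Add(363, -94), 136) = Mul(269, 136) = 36584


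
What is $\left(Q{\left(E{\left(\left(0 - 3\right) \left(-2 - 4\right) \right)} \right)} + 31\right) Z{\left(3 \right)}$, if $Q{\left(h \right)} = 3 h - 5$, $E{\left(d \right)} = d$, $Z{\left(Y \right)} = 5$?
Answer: $400$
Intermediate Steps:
$Q{\left(h \right)} = -5 + 3 h$
$\left(Q{\left(E{\left(\left(0 - 3\right) \left(-2 - 4\right) \right)} \right)} + 31\right) Z{\left(3 \right)} = \left(\left(-5 + 3 \left(0 - 3\right) \left(-2 - 4\right)\right) + 31\right) 5 = \left(\left(-5 + 3 \left(\left(-3\right) \left(-6\right)\right)\right) + 31\right) 5 = \left(\left(-5 + 3 \cdot 18\right) + 31\right) 5 = \left(\left(-5 + 54\right) + 31\right) 5 = \left(49 + 31\right) 5 = 80 \cdot 5 = 400$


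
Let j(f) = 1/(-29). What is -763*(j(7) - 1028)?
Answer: 22747319/29 ≈ 7.8439e+5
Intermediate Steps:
j(f) = -1/29
-763*(j(7) - 1028) = -763*(-1/29 - 1028) = -763*(-29813/29) = 22747319/29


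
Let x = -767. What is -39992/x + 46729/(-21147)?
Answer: 809869681/16219749 ≈ 49.931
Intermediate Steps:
-39992/x + 46729/(-21147) = -39992/(-767) + 46729/(-21147) = -39992*(-1/767) + 46729*(-1/21147) = 39992/767 - 46729/21147 = 809869681/16219749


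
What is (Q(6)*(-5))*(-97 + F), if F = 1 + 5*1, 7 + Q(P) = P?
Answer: -455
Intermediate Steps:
Q(P) = -7 + P
F = 6 (F = 1 + 5 = 6)
(Q(6)*(-5))*(-97 + F) = ((-7 + 6)*(-5))*(-97 + 6) = -1*(-5)*(-91) = 5*(-91) = -455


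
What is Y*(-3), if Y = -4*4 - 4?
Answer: 60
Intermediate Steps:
Y = -20 (Y = -16 - 4 = -20)
Y*(-3) = -20*(-3) = 60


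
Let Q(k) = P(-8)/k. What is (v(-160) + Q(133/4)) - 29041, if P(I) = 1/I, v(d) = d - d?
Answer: -7724907/266 ≈ -29041.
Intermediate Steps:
v(d) = 0
Q(k) = -1/(8*k) (Q(k) = 1/((-8)*k) = -1/(8*k))
(v(-160) + Q(133/4)) - 29041 = (0 - 1/(8*(133/4))) - 29041 = (0 - 1/(8*(133*(¼)))) - 29041 = (0 - 1/(8*133/4)) - 29041 = (0 - ⅛*4/133) - 29041 = (0 - 1/266) - 29041 = -1/266 - 29041 = -7724907/266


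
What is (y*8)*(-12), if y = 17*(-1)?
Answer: 1632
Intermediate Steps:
y = -17
(y*8)*(-12) = -17*8*(-12) = -136*(-12) = 1632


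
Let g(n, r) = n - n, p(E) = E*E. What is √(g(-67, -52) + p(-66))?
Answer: 66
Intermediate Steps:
p(E) = E²
g(n, r) = 0
√(g(-67, -52) + p(-66)) = √(0 + (-66)²) = √(0 + 4356) = √4356 = 66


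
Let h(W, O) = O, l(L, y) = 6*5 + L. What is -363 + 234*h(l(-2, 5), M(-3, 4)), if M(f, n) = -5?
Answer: -1533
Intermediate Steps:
l(L, y) = 30 + L
-363 + 234*h(l(-2, 5), M(-3, 4)) = -363 + 234*(-5) = -363 - 1170 = -1533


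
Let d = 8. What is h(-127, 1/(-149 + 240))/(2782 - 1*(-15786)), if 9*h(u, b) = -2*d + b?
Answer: -485/5069064 ≈ -9.5678e-5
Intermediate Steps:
h(u, b) = -16/9 + b/9 (h(u, b) = (-2*8 + b)/9 = (-16 + b)/9 = -16/9 + b/9)
h(-127, 1/(-149 + 240))/(2782 - 1*(-15786)) = (-16/9 + 1/(9*(-149 + 240)))/(2782 - 1*(-15786)) = (-16/9 + (⅑)/91)/(2782 + 15786) = (-16/9 + (⅑)*(1/91))/18568 = (-16/9 + 1/819)*(1/18568) = -485/273*1/18568 = -485/5069064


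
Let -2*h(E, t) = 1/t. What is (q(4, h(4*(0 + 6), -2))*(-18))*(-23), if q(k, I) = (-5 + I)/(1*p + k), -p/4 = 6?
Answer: 3933/40 ≈ 98.325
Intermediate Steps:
p = -24 (p = -4*6 = -24)
h(E, t) = -1/(2*t)
q(k, I) = (-5 + I)/(-24 + k) (q(k, I) = (-5 + I)/(1*(-24) + k) = (-5 + I)/(-24 + k))
(q(4, h(4*(0 + 6), -2))*(-18))*(-23) = (((-5 - ½/(-2))/(-24 + 4))*(-18))*(-23) = (((-5 - ½*(-½))/(-20))*(-18))*(-23) = (-(-5 + ¼)/20*(-18))*(-23) = (-1/20*(-19/4)*(-18))*(-23) = ((19/80)*(-18))*(-23) = -171/40*(-23) = 3933/40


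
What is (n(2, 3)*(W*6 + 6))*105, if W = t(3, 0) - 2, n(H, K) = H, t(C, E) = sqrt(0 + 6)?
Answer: -1260 + 1260*sqrt(6) ≈ 1826.4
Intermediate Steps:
t(C, E) = sqrt(6)
W = -2 + sqrt(6) (W = sqrt(6) - 2 = -2 + sqrt(6) ≈ 0.44949)
(n(2, 3)*(W*6 + 6))*105 = (2*((-2 + sqrt(6))*6 + 6))*105 = (2*((-12 + 6*sqrt(6)) + 6))*105 = (2*(-6 + 6*sqrt(6)))*105 = (-12 + 12*sqrt(6))*105 = -1260 + 1260*sqrt(6)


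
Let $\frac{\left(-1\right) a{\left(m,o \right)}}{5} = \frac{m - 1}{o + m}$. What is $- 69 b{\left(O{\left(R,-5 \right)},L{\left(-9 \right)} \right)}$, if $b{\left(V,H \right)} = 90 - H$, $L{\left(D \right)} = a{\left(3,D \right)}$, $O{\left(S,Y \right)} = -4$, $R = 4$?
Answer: $-6095$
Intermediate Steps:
$a{\left(m,o \right)} = - \frac{5 \left(-1 + m\right)}{m + o}$ ($a{\left(m,o \right)} = - 5 \frac{m - 1}{o + m} = - 5 \frac{-1 + m}{m + o} = - \frac{5 \left(-1 + m\right)}{m + o}$)
$L{\left(D \right)} = - \frac{10}{3 + D}$ ($L{\left(D \right)} = \frac{5 \left(1 - 3\right)}{3 + D} = 5 \frac{1}{3 + D} \left(-2\right) = - \frac{10}{3 + D}$)
$- 69 b{\left(O{\left(R,-5 \right)},L{\left(-9 \right)} \right)} = - 69 \left(90 - - \frac{10}{3 - 9}\right) = - 69 \left(90 - - \frac{10}{-6}\right) = - 69 \left(90 - \left(-10\right) \left(- \frac{1}{6}\right)\right) = - 69 \left(90 - \frac{5}{3}\right) = \left(-69\right) \frac{265}{3} = -6095$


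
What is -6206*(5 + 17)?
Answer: -136532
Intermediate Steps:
-6206*(5 + 17) = -6206*22 = -136532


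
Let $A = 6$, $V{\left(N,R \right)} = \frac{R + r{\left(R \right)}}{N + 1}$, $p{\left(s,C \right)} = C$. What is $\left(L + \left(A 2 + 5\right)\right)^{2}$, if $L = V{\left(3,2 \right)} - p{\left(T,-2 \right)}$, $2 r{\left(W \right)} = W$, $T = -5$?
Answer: $\frac{6241}{16} \approx 390.06$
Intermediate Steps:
$r{\left(W \right)} = \frac{W}{2}$
$V{\left(N,R \right)} = \frac{3 R}{2 \left(1 + N\right)}$ ($V{\left(N,R \right)} = \frac{R + \frac{R}{2}}{N + 1} = \frac{\frac{3}{2} R}{1 + N} = \frac{3 R}{2 \left(1 + N\right)}$)
$L = \frac{11}{4}$ ($L = \frac{3}{2} \cdot 2 \frac{1}{1 + 3} - -2 = \frac{3}{2} \cdot 2 \cdot \frac{1}{4} + 2 = \frac{3}{4} + 2 = \frac{11}{4} \approx 2.75$)
$\left(L + \left(A 2 + 5\right)\right)^{2} = \left(\frac{11}{4} + \left(6 \cdot 2 + 5\right)\right)^{2} = \left(\frac{11}{4} + \left(12 + 5\right)\right)^{2} = \left(\frac{11}{4} + 17\right)^{2} = \left(\frac{79}{4}\right)^{2} = \frac{6241}{16}$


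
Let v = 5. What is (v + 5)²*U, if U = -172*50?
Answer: -860000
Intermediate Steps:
U = -8600
(v + 5)²*U = (5 + 5)²*(-8600) = 10²*(-8600) = 100*(-8600) = -860000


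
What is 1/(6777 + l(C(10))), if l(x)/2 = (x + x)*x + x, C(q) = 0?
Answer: 1/6777 ≈ 0.00014756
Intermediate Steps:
l(x) = 2*x + 4*x² (l(x) = 2*((x + x)*x + x) = 2*((2*x)*x + x) = 2*(2*x² + x) = 2*(x + 2*x²) = 2*x + 4*x²)
1/(6777 + l(C(10))) = 1/(6777 + 2*0*(1 + 2*0)) = 1/(6777 + 2*0*(1 + 0)) = 1/(6777 + 2*0*1) = 1/(6777 + 0) = 1/6777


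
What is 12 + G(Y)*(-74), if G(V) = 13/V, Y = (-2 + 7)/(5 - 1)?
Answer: -3788/5 ≈ -757.60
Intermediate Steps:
Y = 5/4 ≈ 1.2500
12 + G(Y)*(-74) = 12 + (13/(5/4))*(-74) = 12 + (13*(4/5))*(-74) = 12 + (52/5)*(-74) = 12 - 3848/5 = -3788/5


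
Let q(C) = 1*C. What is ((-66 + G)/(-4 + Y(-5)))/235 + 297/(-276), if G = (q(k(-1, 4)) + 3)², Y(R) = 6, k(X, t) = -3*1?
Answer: -26301/21620 ≈ -1.2165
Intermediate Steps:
k(X, t) = -3
q(C) = C
G = 0 (G = (-3 + 3)² = 0² = 0)
((-66 + G)/(-4 + Y(-5)))/235 + 297/(-276) = ((-66 + 0)/(-4 + 6))/235 + 297/(-276) = -66/2*(1/235) + 297*(-1/276) = -66*½*(1/235) - 99/92 = -33*1/235 - 99/92 = -33/235 - 99/92 = -26301/21620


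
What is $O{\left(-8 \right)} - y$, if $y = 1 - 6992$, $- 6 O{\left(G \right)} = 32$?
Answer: $\frac{20957}{3} \approx 6985.7$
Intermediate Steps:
$O{\left(G \right)} = - \frac{16}{3}$ ($O{\left(G \right)} = \left(- \frac{1}{6}\right) 32 = - \frac{16}{3}$)
$y = -6991$ ($y = 1 - 6992 = -6991$)
$O{\left(-8 \right)} - y = - \frac{16}{3} - -6991 = - \frac{16}{3} + 6991 = \frac{20957}{3}$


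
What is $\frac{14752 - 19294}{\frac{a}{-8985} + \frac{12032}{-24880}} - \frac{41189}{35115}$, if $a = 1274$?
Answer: $\frac{222801509892044}{30682749585} \approx 7261.5$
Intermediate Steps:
$\frac{14752 - 19294}{\frac{a}{-8985} + \frac{12032}{-24880}} - \frac{41189}{35115} = \frac{14752 - 19294}{\frac{1274}{-8985} + \frac{12032}{-24880}} - \frac{41189}{35115} = \frac{14752 - 19294}{1274 \left(- \frac{1}{8985}\right) + 12032 \left(- \frac{1}{24880}\right)} - \frac{41189}{35115} = - \frac{4542}{- \frac{1274}{8985} - \frac{752}{1555}} - \frac{41189}{35115} = - \frac{4542}{- \frac{1747558}{2794335}} - \frac{41189}{35115} = \left(-4542\right) \left(- \frac{2794335}{1747558}\right) - \frac{41189}{35115} = \frac{6345934785}{873779} - \frac{41189}{35115} = \frac{222801509892044}{30682749585}$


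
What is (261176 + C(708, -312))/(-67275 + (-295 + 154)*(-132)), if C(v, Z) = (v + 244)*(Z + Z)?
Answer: 332872/48663 ≈ 6.8403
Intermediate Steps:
C(v, Z) = 2*Z*(244 + v) (C(v, Z) = (244 + v)*(2*Z) = 2*Z*(244 + v))
(261176 + C(708, -312))/(-67275 + (-295 + 154)*(-132)) = (261176 + 2*(-312)*(244 + 708))/(-67275 + (-295 + 154)*(-132)) = (261176 + 2*(-312)*952)/(-67275 - 141*(-132)) = (261176 - 594048)/(-67275 + 18612) = -332872/(-48663) = -332872*(-1/48663) = 332872/48663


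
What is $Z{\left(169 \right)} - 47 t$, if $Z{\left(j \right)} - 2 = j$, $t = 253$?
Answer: $-11720$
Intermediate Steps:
$Z{\left(j \right)} = 2 + j$
$Z{\left(169 \right)} - 47 t = \left(2 + 169\right) - 47 \cdot 253 = 171 - 11891 = -11720$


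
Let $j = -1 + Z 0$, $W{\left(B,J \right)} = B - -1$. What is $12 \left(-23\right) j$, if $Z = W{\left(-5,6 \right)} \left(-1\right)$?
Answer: $276$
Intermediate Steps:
$W{\left(B,J \right)} = 1 + B$ ($W{\left(B,J \right)} = B + 1 = 1 + B$)
$Z = 4$ ($Z = \left(1 - 5\right) \left(-1\right) = \left(-4\right) \left(-1\right) = 4$)
$j = -1$ ($j = -1 + 4 \cdot 0 = -1 + 0 = -1$)
$12 \left(-23\right) j = 12 \left(-23\right) \left(-1\right) = \left(-276\right) \left(-1\right) = 276$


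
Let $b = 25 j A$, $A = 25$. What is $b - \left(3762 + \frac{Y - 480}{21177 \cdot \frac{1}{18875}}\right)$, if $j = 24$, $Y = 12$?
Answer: $\frac{2109578}{181} \approx 11655.0$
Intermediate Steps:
$b = 15000$ ($b = 25 \cdot 24 \cdot 25 = 600 \cdot 25 = 15000$)
$b - \left(3762 + \frac{Y - 480}{21177 \cdot \frac{1}{18875}}\right) = 15000 - \left(3762 + \frac{12 - 480}{21177 \cdot \frac{1}{18875}}\right) = 15000 - \left(3762 - \frac{468}{\frac{21177}{18875}}\right) = 15000 - \left(3762 - \frac{75500}{181}\right) = 15000 - \frac{605422}{181} = \frac{2109578}{181}$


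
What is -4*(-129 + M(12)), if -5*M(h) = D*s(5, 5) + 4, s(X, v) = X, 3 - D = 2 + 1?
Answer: 2596/5 ≈ 519.20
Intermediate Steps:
D = 0 (D = 3 - (2 + 1) = 3 - 1*3 = 3 - 3 = 0)
M(h) = -4/5 (M(h) = -(0*5 + 4)/5 = -(0 + 4)/5 = -1/5*4 = -4/5)
-4*(-129 + M(12)) = -4*(-129 - 4/5) = -4*(-649/5) = 2596/5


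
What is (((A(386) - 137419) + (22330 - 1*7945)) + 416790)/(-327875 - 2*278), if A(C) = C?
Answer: -294142/328431 ≈ -0.89560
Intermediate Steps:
(((A(386) - 137419) + (22330 - 1*7945)) + 416790)/(-327875 - 2*278) = (((386 - 137419) + (22330 - 1*7945)) + 416790)/(-327875 - 2*278) = ((-137033 + (22330 - 7945)) + 416790)/(-327875 - 556) = ((-137033 + 14385) + 416790)/(-328431) = (-122648 + 416790)*(-1/328431) = 294142*(-1/328431) = -294142/328431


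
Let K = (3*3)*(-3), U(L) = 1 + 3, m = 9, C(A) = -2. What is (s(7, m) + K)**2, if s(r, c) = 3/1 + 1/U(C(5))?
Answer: 9025/16 ≈ 564.06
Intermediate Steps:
U(L) = 4
s(r, c) = 13/4 (s(r, c) = 3/1 + 1/4 = 3*1 + 1*(1/4) = 3 + 1/4 = 13/4)
K = -27 (K = 9*(-3) = -27)
(s(7, m) + K)**2 = (13/4 - 27)**2 = (-95/4)**2 = 9025/16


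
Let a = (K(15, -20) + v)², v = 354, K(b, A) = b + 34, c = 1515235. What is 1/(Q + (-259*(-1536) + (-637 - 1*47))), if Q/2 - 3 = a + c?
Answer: 1/3752434 ≈ 2.6649e-7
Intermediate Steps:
K(b, A) = 34 + b
a = 162409 (a = ((34 + 15) + 354)² = (49 + 354)² = 403² = 162409)
Q = 3355294 (Q = 6 + 2*(162409 + 1515235) = 6 + 2*1677644 = 6 + 3355288 = 3355294)
1/(Q + (-259*(-1536) + (-637 - 1*47))) = 1/(3355294 + (-259*(-1536) + (-637 - 1*47))) = 1/(3355294 + (397824 + (-637 - 47))) = 1/(3355294 + (397824 - 684)) = 1/(3355294 + 397140) = 1/3752434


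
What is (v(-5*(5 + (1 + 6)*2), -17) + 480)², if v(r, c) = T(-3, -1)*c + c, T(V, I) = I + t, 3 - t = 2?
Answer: 214369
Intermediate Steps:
t = 1 (t = 3 - 1*2 = 3 - 2 = 1)
T(V, I) = 1 + I (T(V, I) = I + 1 = 1 + I)
v(r, c) = c (v(r, c) = (1 - 1)*c + c = 0*c + c = 0 + c = c)
(v(-5*(5 + (1 + 6)*2), -17) + 480)² = (-17 + 480)² = 463² = 214369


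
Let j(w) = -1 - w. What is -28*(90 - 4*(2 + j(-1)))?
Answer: -2296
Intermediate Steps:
-28*(90 - 4*(2 + j(-1))) = -28*(90 - 4*(2 + (-1 - 1*(-1)))) = -28*(90 - 4*(2 + (-1 + 1))) = -28*(90 - 4*(2 + 0)) = -28*(90 - 4*2) = -28*(90 - 8) = -28*82 = -2296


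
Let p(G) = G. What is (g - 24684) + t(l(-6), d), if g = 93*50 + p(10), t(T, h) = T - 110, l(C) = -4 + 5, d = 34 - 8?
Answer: -20133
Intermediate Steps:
d = 26
l(C) = 1
t(T, h) = -110 + T
g = 4660 (g = 93*50 + 10 = 4650 + 10 = 4660)
(g - 24684) + t(l(-6), d) = (4660 - 24684) + (-110 + 1) = -20024 - 109 = -20133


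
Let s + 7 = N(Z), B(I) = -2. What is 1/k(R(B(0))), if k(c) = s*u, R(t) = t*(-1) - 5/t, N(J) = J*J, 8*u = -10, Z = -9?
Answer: -2/185 ≈ -0.010811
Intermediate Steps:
u = -5/4 (u = (⅛)*(-10) = -5/4 ≈ -1.2500)
N(J) = J²
R(t) = -t - 5/t
s = 74 (s = -7 + (-9)² = -7 + 81 = 74)
k(c) = -185/2 (k(c) = 74*(-5/4) = -185/2)
1/k(R(B(0))) = 1/(-185/2) = -2/185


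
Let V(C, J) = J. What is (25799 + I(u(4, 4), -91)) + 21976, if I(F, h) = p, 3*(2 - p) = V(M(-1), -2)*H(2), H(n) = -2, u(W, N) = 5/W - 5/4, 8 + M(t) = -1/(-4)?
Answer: 143327/3 ≈ 47776.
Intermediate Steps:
M(t) = -31/4 (M(t) = -8 - 1/(-4) = -8 - 1*(-1/4) = -8 + 1/4 = -31/4)
u(W, N) = -5/4 + 5/W (u(W, N) = 5/W - 5*1/4 = 5/W - 5/4 = -5/4 + 5/W)
p = 2/3 (p = 2 - (-2)*(-2)/3 = 2 - 1/3*4 = 2 - 4/3 = 2/3 ≈ 0.66667)
I(F, h) = 2/3
(25799 + I(u(4, 4), -91)) + 21976 = (25799 + 2/3) + 21976 = 77399/3 + 21976 = 143327/3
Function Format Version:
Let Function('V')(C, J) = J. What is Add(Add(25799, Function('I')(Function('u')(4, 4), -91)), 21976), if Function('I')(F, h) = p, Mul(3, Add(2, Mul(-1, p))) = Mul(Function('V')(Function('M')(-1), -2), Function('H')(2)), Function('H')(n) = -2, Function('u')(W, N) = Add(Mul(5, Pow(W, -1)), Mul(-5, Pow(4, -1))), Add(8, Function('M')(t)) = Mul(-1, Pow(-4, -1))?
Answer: Rational(143327, 3) ≈ 47776.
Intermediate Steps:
Function('M')(t) = Rational(-31, 4) (Function('M')(t) = Add(-8, Mul(-1, Pow(-4, -1))) = Add(-8, Mul(-1, Rational(-1, 4))) = Add(-8, Rational(1, 4)) = Rational(-31, 4))
Function('u')(W, N) = Add(Rational(-5, 4), Mul(5, Pow(W, -1))) (Function('u')(W, N) = Add(Mul(5, Pow(W, -1)), Mul(-5, Rational(1, 4))) = Add(Mul(5, Pow(W, -1)), Rational(-5, 4)) = Add(Rational(-5, 4), Mul(5, Pow(W, -1))))
p = Rational(2, 3) (p = Add(2, Mul(Rational(-1, 3), Mul(-2, -2))) = Add(2, Mul(Rational(-1, 3), 4)) = Add(2, Rational(-4, 3)) = Rational(2, 3) ≈ 0.66667)
Function('I')(F, h) = Rational(2, 3)
Add(Add(25799, Function('I')(Function('u')(4, 4), -91)), 21976) = Add(Add(25799, Rational(2, 3)), 21976) = Add(Rational(77399, 3), 21976) = Rational(143327, 3)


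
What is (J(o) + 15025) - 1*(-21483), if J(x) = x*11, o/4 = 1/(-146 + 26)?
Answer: 1095229/30 ≈ 36508.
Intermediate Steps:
o = -1/30 (o = 4/(-146 + 26) = 4/(-120) = 4*(-1/120) = -1/30 ≈ -0.033333)
J(x) = 11*x
(J(o) + 15025) - 1*(-21483) = (11*(-1/30) + 15025) - 1*(-21483) = (-11/30 + 15025) + 21483 = 450739/30 + 21483 = 1095229/30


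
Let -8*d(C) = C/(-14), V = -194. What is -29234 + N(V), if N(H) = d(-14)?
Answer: -233873/8 ≈ -29234.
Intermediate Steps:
d(C) = C/112 (d(C) = -C/(8*(-14)) = -C*(-1)/(8*14) = -(-1)*C/112 = C/112)
N(H) = -1/8 (N(H) = (1/112)*(-14) = -1/8)
-29234 + N(V) = -29234 - 1/8 = -233873/8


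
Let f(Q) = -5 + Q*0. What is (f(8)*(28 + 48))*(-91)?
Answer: 34580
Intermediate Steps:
f(Q) = -5 (f(Q) = -5 + 0 = -5)
(f(8)*(28 + 48))*(-91) = -5*(28 + 48)*(-91) = -5*76*(-91) = -380*(-91) = 34580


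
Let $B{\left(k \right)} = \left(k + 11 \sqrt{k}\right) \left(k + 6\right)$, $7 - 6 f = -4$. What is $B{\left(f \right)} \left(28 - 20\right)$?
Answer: $\frac{1034}{9} + \frac{1034 \sqrt{66}}{9} \approx 1048.3$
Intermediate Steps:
$f = \frac{11}{6}$ ($f = \frac{7}{6} - - \frac{2}{3} = \frac{7}{6} + \frac{2}{3} = \frac{11}{6} \approx 1.8333$)
$B{\left(k \right)} = \left(6 + k\right) \left(k + 11 \sqrt{k}\right)$ ($B{\left(k \right)} = \left(k + 11 \sqrt{k}\right) \left(6 + k\right) = \left(6 + k\right) \left(k + 11 \sqrt{k}\right)$)
$B{\left(f \right)} \left(28 - 20\right) = \left(\left(\frac{11}{6}\right)^{2} + 6 \cdot \frac{11}{6} + 11 \left(\frac{11}{6}\right)^{\frac{3}{2}} + 66 \sqrt{\frac{11}{6}}\right) \left(28 - 20\right) = \left(\frac{121}{36} + 11 + 11 \frac{11 \sqrt{66}}{36} + 66 \frac{\sqrt{66}}{6}\right) 8 = \left(\frac{121}{36} + 11 + \frac{121 \sqrt{66}}{36} + 11 \sqrt{66}\right) 8 = \left(\frac{517}{36} + \frac{517 \sqrt{66}}{36}\right) 8 = \frac{1034}{9} + \frac{1034 \sqrt{66}}{9}$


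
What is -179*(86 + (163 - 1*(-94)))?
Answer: -61397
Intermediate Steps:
-179*(86 + (163 - 1*(-94))) = -179*(86 + (163 + 94)) = -179*(86 + 257) = -179*343 = -61397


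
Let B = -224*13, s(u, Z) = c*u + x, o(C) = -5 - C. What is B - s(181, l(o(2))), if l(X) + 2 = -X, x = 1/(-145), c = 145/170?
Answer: -15117231/4930 ≈ -3066.4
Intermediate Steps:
c = 29/34 (c = 145*(1/170) = 29/34 ≈ 0.85294)
x = -1/145 ≈ -0.0068966
l(X) = -2 - X
s(u, Z) = -1/145 + 29*u/34 (s(u, Z) = 29*u/34 - 1/145 = -1/145 + 29*u/34)
B = -2912
B - s(181, l(o(2))) = -2912 - (-1/145 + (29/34)*181) = -2912 - (-1/145 + 5249/34) = -2912 - 1*761071/4930 = -2912 - 761071/4930 = -15117231/4930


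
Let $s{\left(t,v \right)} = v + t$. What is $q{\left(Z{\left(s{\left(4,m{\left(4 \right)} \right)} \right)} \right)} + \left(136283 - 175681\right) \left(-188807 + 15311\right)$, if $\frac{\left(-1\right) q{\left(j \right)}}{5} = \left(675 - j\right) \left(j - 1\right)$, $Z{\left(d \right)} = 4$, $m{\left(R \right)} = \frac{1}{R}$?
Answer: $6835385343$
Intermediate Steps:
$s{\left(t,v \right)} = t + v$
$q{\left(j \right)} = - 5 \left(-1 + j\right) \left(675 - j\right)$ ($q{\left(j \right)} = - 5 \left(675 - j\right) \left(j - 1\right) = - 5 \left(675 - j\right) \left(-1 + j\right) = - 5 \left(-1 + j\right) \left(675 - j\right)$)
$q{\left(Z{\left(s{\left(4,m{\left(4 \right)} \right)} \right)} \right)} + \left(136283 - 175681\right) \left(-188807 + 15311\right) = \left(3375 - 13520 + 5 \cdot 4^{2}\right) + \left(136283 - 175681\right) \left(-188807 + 15311\right) = \left(3375 - 13520 + 5 \cdot 16\right) - -6835395408 = \left(3375 - 13520 + 80\right) + 6835395408 = -10065 + 6835395408 = 6835385343$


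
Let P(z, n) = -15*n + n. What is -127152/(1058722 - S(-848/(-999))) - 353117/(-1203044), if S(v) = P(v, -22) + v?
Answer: 110276725890517/636022136711236 ≈ 0.17339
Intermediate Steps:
P(z, n) = -14*n
S(v) = 308 + v (S(v) = -14*(-22) + v = 308 + v)
-127152/(1058722 - S(-848/(-999))) - 353117/(-1203044) = -127152/(1058722 - (308 - 848/(-999))) - 353117/(-1203044) = -127152/(1058722 - (308 - 848*(-1/999))) - 353117*(-1/1203044) = -127152/(1058722 - (308 + 848/999)) + 353117/1203044 = -127152/(1058722 - 1*308540/999) + 353117/1203044 = -127152/(1058722 - 308540/999) + 353117/1203044 = -127152/1057354738/999 + 353117/1203044 = -127152*999/1057354738 + 353117/1203044 = -63512424/528677369 + 353117/1203044 = 110276725890517/636022136711236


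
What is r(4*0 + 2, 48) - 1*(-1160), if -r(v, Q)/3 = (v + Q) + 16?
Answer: 962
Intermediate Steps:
r(v, Q) = -48 - 3*Q - 3*v (r(v, Q) = -3*((v + Q) + 16) = -3*((Q + v) + 16) = -3*(16 + Q + v) = -48 - 3*Q - 3*v)
r(4*0 + 2, 48) - 1*(-1160) = (-48 - 3*48 - 3*(4*0 + 2)) - 1*(-1160) = (-48 - 144 - 3*(0 + 2)) + 1160 = (-48 - 144 - 3*2) + 1160 = (-48 - 144 - 6) + 1160 = -198 + 1160 = 962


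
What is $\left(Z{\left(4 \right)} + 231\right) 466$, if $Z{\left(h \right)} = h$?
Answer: $109510$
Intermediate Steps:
$\left(Z{\left(4 \right)} + 231\right) 466 = \left(4 + 231\right) 466 = 235 \cdot 466 = 109510$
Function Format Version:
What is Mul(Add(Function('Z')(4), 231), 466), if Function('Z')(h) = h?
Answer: 109510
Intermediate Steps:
Mul(Add(Function('Z')(4), 231), 466) = Mul(Add(4, 231), 466) = Mul(235, 466) = 109510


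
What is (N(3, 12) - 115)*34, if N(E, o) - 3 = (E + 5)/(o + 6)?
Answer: -34136/9 ≈ -3792.9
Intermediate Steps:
N(E, o) = 3 + (5 + E)/(6 + o) (N(E, o) = 3 + (E + 5)/(o + 6) = 3 + (5 + E)/(6 + o))
(N(3, 12) - 115)*34 = ((23 + 3 + 3*12)/(6 + 12) - 115)*34 = ((23 + 3 + 36)/18 - 115)*34 = ((1/18)*62 - 115)*34 = (31/9 - 115)*34 = -1004/9*34 = -34136/9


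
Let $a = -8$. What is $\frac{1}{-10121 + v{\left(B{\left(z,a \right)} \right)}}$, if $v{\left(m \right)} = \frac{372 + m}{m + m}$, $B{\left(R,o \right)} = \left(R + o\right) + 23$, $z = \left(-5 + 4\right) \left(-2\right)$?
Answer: $- \frac{34}{343725} \approx -9.8916 \cdot 10^{-5}$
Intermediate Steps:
$z = 2$ ($z = \left(-1\right) \left(-2\right) = 2$)
$B{\left(R,o \right)} = 23 + R + o$
$v{\left(m \right)} = \frac{372 + m}{2 m}$
$\frac{1}{-10121 + v{\left(B{\left(z,a \right)} \right)}} = \frac{1}{-10121 + \frac{372 + \left(23 + 2 - 8\right)}{2 \left(23 + 2 - 8\right)}} = \frac{1}{-10121 + \frac{372 + 17}{2 \cdot 17}} = \frac{1}{-10121 + \frac{1}{2} \cdot \frac{1}{17} \cdot 389} = \frac{1}{-10121 + \frac{389}{34}} = \frac{1}{- \frac{343725}{34}} = - \frac{34}{343725}$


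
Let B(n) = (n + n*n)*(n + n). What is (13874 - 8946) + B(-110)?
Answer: -2632872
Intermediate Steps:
B(n) = 2*n*(n + n**2) (B(n) = (n + n**2)*(2*n) = 2*n*(n + n**2))
(13874 - 8946) + B(-110) = (13874 - 8946) + 2*(-110)**2*(1 - 110) = 4928 + 2*12100*(-109) = 4928 - 2637800 = -2632872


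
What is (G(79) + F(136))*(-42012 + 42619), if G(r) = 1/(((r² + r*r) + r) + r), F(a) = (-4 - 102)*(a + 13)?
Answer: -121179148513/12640 ≈ -9.5870e+6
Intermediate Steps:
F(a) = -1378 - 106*a (F(a) = -106*(13 + a) = -1378 - 106*a)
G(r) = 1/(2*r + 2*r²) (G(r) = 1/(((r² + r²) + r) + r) = 1/((2*r² + r) + r) = 1/((r + 2*r²) + r) = 1/(2*r + 2*r²))
(G(79) + F(136))*(-42012 + 42619) = ((½)/(79*(1 + 79)) + (-1378 - 106*136))*(-42012 + 42619) = ((½)*(1/79)/80 + (-1378 - 14416))*607 = ((½)*(1/79)*(1/80) - 15794)*607 = (1/12640 - 15794)*607 = -199636159/12640*607 = -121179148513/12640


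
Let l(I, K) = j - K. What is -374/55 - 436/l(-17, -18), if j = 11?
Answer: -3166/145 ≈ -21.834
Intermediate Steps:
l(I, K) = 11 - K
-374/55 - 436/l(-17, -18) = -374/55 - 436/(11 - 1*(-18)) = -374*1/55 - 436/(11 + 18) = -34/5 - 436/29 = -3166/145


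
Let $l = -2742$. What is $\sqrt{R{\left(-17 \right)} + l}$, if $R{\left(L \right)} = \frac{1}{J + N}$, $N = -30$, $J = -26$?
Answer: $\frac{i \sqrt{2149742}}{28} \approx 52.364 i$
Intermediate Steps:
$R{\left(L \right)} = - \frac{1}{56}$ ($R{\left(L \right)} = \frac{1}{-26 - 30} = \frac{1}{-56} = - \frac{1}{56}$)
$\sqrt{R{\left(-17 \right)} + l} = \sqrt{- \frac{1}{56} - 2742} = \sqrt{- \frac{153553}{56}} = \frac{i \sqrt{2149742}}{28}$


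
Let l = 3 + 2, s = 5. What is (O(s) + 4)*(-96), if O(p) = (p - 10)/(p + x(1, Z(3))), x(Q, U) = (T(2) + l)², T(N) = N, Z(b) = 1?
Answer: -3376/9 ≈ -375.11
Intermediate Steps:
l = 5
x(Q, U) = 49 (x(Q, U) = (2 + 5)² = 7² = 49)
O(p) = (-10 + p)/(49 + p) (O(p) = (p - 10)/(p + 49) = (-10 + p)/(49 + p))
(O(s) + 4)*(-96) = ((-10 + 5)/(49 + 5) + 4)*(-96) = (-5/54 + 4)*(-96) = (211/54)*(-96) = -3376/9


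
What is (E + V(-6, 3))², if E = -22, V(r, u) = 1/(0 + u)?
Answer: 4225/9 ≈ 469.44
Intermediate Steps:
V(r, u) = 1/u
(E + V(-6, 3))² = (-22 + 1/3)² = (-22 + ⅓)² = (-65/3)² = 4225/9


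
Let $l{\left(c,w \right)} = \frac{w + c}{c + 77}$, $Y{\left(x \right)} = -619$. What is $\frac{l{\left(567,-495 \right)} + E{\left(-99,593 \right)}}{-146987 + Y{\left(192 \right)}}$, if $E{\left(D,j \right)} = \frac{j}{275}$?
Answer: $- \frac{100423}{6535255650} \approx -1.5366 \cdot 10^{-5}$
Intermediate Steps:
$l{\left(c,w \right)} = \frac{c + w}{77 + c}$
$E{\left(D,j \right)} = \frac{j}{275}$ ($E{\left(D,j \right)} = j \frac{1}{275} = \frac{j}{275}$)
$\frac{l{\left(567,-495 \right)} + E{\left(-99,593 \right)}}{-146987 + Y{\left(192 \right)}} = \frac{\frac{567 - 495}{77 + 567} + \frac{1}{275} \cdot 593}{-146987 - 619} = \frac{\frac{1}{644} \cdot 72 + \frac{593}{275}}{-147606} = \left(\frac{1}{644} \cdot 72 + \frac{593}{275}\right) \left(- \frac{1}{147606}\right) = \left(\frac{18}{161} + \frac{593}{275}\right) \left(- \frac{1}{147606}\right) = \frac{100423}{44275} \left(- \frac{1}{147606}\right) = - \frac{100423}{6535255650}$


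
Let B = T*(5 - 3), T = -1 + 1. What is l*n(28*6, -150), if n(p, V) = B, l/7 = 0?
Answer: 0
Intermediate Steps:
l = 0 (l = 7*0 = 0)
T = 0
B = 0 (B = 0*(5 - 3) = 0*2 = 0)
n(p, V) = 0
l*n(28*6, -150) = 0*0 = 0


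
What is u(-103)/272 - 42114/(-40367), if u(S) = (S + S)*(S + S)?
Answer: 431117255/2744956 ≈ 157.06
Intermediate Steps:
u(S) = 4*S² (u(S) = (2*S)*(2*S) = 4*S²)
u(-103)/272 - 42114/(-40367) = (4*(-103)²)/272 - 42114/(-40367) = (4*10609)*(1/272) - 42114*(-1/40367) = 42436*(1/272) + 42114/40367 = 10609/68 + 42114/40367 = 431117255/2744956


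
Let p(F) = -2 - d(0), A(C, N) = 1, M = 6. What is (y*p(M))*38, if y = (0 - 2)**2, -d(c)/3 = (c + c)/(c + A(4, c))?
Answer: -304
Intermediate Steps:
d(c) = -6*c/(1 + c) (d(c) = -3*(c + c)/(c + 1) = -3*2*c/(1 + c) = -6*c/(1 + c))
y = 4 (y = (-2)**2 = 4)
p(F) = -2 (p(F) = -2 - (-6)*0/(1 + 0) = -2 - (-6)*0/1 = -2 - (-6)*0 = -2 - 1*0 = -2 + 0 = -2)
(y*p(M))*38 = (4*(-2))*38 = -8*38 = -304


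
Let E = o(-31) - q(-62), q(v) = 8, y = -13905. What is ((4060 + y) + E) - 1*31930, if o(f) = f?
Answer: -41814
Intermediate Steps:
E = -39 (E = -31 - 1*8 = -31 - 8 = -39)
((4060 + y) + E) - 1*31930 = ((4060 - 13905) - 39) - 1*31930 = (-9845 - 39) - 31930 = -9884 - 31930 = -41814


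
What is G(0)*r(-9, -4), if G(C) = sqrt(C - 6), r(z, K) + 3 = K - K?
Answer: -3*I*sqrt(6) ≈ -7.3485*I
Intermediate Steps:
r(z, K) = -3 (r(z, K) = -3 + (K - K) = -3 + 0 = -3)
G(C) = sqrt(-6 + C)
G(0)*r(-9, -4) = sqrt(-6 + 0)*(-3) = sqrt(-6)*(-3) = (I*sqrt(6))*(-3) = -3*I*sqrt(6)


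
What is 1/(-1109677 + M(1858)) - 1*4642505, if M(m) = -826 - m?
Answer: -5164141504306/1112361 ≈ -4.6425e+6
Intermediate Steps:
1/(-1109677 + M(1858)) - 1*4642505 = 1/(-1109677 + (-826 - 1*1858)) - 1*4642505 = 1/(-1109677 + (-826 - 1858)) - 4642505 = 1/(-1109677 - 2684) - 4642505 = 1/(-1112361) - 4642505 = -1/1112361 - 4642505 = -5164141504306/1112361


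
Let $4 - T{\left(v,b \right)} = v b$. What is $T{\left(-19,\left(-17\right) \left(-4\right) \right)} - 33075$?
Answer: $-31779$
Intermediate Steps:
$T{\left(v,b \right)} = 4 - b v$ ($T{\left(v,b \right)} = 4 - v b = 4 - b v$)
$T{\left(-19,\left(-17\right) \left(-4\right) \right)} - 33075 = \left(4 - \left(-17\right) \left(-4\right) \left(-19\right)\right) - 33075 = \left(4 - 68 \left(-19\right)\right) - 33075 = \left(4 + 1292\right) - 33075 = 1296 - 33075 = -31779$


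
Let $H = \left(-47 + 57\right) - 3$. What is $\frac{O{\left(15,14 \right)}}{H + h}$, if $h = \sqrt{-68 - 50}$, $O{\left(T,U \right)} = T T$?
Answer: $\frac{1575}{167} - \frac{225 i \sqrt{118}}{167} \approx 9.4311 - 14.635 i$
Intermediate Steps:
$O{\left(T,U \right)} = T^{2}$
$H = 7$ ($H = 10 - 3 = 7$)
$h = i \sqrt{118}$ ($h = \sqrt{-118} = i \sqrt{118} \approx 10.863 i$)
$\frac{O{\left(15,14 \right)}}{H + h} = \frac{15^{2}}{7 + i \sqrt{118}} = \frac{225}{7 + i \sqrt{118}}$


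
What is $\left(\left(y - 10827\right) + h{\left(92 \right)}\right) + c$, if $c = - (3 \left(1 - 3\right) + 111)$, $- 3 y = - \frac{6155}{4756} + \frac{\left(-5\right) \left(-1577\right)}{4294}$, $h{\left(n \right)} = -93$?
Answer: $- \frac{17775722455}{1612284} \approx -11025.0$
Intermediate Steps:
$y = - \frac{291355}{1612284}$ ($y = - \frac{- \frac{6155}{4756} + \frac{\left(-5\right) \left(-1577\right)}{4294}}{3} = - \frac{\left(-6155\right) \frac{1}{4756} + 7885 \cdot \frac{1}{4294}}{3} = - \frac{- \frac{6155}{4756} + \frac{415}{226}}{3} = \left(- \frac{1}{3}\right) \frac{291355}{537428} = - \frac{291355}{1612284} \approx -0.18071$)
$c = -105$ ($c = - (3 \left(-2\right) + 111) = - (-6 + 111) = \left(-1\right) 105 = -105$)
$\left(\left(y - 10827\right) + h{\left(92 \right)}\right) + c = \left(\left(- \frac{291355}{1612284} - 10827\right) - 93\right) - 105 = \left(- \frac{17456490223}{1612284} - 93\right) - 105 = - \frac{17606432635}{1612284} - 105 = - \frac{17775722455}{1612284}$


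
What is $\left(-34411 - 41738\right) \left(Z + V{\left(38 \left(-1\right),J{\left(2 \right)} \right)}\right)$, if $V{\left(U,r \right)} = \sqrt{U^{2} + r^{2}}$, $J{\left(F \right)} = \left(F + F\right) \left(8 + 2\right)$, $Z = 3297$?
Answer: $-251063253 - 152298 \sqrt{761} \approx -2.5526 \cdot 10^{8}$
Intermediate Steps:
$J{\left(F \right)} = 20 F$ ($J{\left(F \right)} = 2 F 10 = 20 F$)
$\left(-34411 - 41738\right) \left(Z + V{\left(38 \left(-1\right),J{\left(2 \right)} \right)}\right) = \left(-34411 - 41738\right) \left(3297 + \sqrt{\left(38 \left(-1\right)\right)^{2} + \left(20 \cdot 2\right)^{2}}\right) = - 76149 \left(3297 + \sqrt{\left(-38\right)^{2} + 40^{2}}\right) = - 76149 \left(3297 + \sqrt{1444 + 1600}\right) = - 76149 \left(3297 + \sqrt{3044}\right) = - 76149 \left(3297 + 2 \sqrt{761}\right) = -251063253 - 152298 \sqrt{761}$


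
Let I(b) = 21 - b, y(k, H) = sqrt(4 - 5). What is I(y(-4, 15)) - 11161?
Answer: -11140 - I ≈ -11140.0 - 1.0*I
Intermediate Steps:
y(k, H) = I (y(k, H) = sqrt(-1) = I)
I(y(-4, 15)) - 11161 = (21 - I) - 11161 = -11140 - I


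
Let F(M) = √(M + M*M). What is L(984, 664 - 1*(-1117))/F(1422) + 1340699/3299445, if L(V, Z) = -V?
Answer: 1340699/3299445 - 164*√224834/112417 ≈ -0.28540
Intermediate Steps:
F(M) = √(M + M²)
L(984, 664 - 1*(-1117))/F(1422) + 1340699/3299445 = (-1*984)/(√(1422*(1 + 1422))) + 1340699/3299445 = -984*√224834/674502 + 1340699*(1/3299445) = -984*√224834/674502 + 1340699/3299445 = -164*√224834/112417 + 1340699/3299445 = 1340699/3299445 - 164*√224834/112417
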